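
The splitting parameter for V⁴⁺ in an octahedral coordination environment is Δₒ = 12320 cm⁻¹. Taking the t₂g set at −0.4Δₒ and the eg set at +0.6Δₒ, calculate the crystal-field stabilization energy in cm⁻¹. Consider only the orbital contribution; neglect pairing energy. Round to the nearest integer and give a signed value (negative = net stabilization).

V⁴⁺: group 5, so d-count = 5 − 4 = 1.
The d¹ electrons fill as t₂g¹ eg⁰.
CFSE(orbital) = 1×(-0.4Δₒ) + 0×(0.6Δₒ) = -0.4Δₒ; with Δₒ = 12320 cm⁻¹ that is -4928 cm⁻¹.

-4928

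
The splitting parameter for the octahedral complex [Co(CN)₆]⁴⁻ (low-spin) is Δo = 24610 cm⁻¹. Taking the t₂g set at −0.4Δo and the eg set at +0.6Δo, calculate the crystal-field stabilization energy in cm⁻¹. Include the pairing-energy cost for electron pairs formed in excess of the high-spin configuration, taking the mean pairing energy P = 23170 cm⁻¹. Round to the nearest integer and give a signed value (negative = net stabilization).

Each CN⁻ contributes -1; 6 × (-1) = -6. With overall charge -4, Co is in the +2 oxidation state.
Co is in group 9, so Co²⁺ is d⁷ (9 − 2 = 7).
Electron filling gives t₂g⁶ eg¹.
CFSE(orbital) = 6×(-0.4Δo) + 1×(0.6Δo) = -1.8Δo; with Δo = 24610 cm⁻¹ that is -44298 cm⁻¹.
Pairing penalty: 3 pairs vs 2 in the high-spin reference → 1 extra × P = 23170 cm⁻¹.
Net CFSE = -44298 + 23170 = -21128 cm⁻¹.

-21128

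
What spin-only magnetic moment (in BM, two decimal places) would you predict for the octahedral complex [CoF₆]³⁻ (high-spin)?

Each F⁻ contributes -1; 6 × (-1) = -6. With overall charge -3, Co is in the +3 oxidation state.
Group 9 minus oxidation state +3 gives a d⁶ configuration for Co³⁺.
Configuration: t2g^4 e_g^2 → 4 unpaired electrons.
μ(spin-only) = √[4(4+2)] = √24 ≈ 4.90 BM.

4.90 BM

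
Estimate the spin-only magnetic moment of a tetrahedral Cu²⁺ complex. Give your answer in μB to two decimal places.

1.73 μB

Cu²⁺: group 11, so d-count = 11 − 2 = 9.
Tetrahedral fields are weak (Δₜ ≈ 4/9 Δₒ), so electrons fill high-spin.
Configuration: e^4 t2^5 → 1 unpaired electron.
μ(spin-only) = √[1(1+2)] = √3 ≈ 1.73 μB.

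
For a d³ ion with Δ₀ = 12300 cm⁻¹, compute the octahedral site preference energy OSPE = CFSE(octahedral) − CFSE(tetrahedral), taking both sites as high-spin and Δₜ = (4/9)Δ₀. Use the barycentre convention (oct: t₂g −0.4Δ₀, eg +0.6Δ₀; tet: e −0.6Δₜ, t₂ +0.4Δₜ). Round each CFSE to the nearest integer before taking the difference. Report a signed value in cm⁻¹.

Octahedral (high-spin): t2g^3 e_g^0, CFSE = 3(−0.4) + 0(+0.6) = -1.2Δ₀ = -1.2 × 12300 = -14760 cm⁻¹.
In a tetrahedral site the filling is e^2 t2^1: CFSE(tet) = -0.8Δₜ = -0.8 × (4/9)(12300) = -4373 cm⁻¹.
Subtracting, OSPE = -14760 − (-4373) = -10387 cm⁻¹.

-10387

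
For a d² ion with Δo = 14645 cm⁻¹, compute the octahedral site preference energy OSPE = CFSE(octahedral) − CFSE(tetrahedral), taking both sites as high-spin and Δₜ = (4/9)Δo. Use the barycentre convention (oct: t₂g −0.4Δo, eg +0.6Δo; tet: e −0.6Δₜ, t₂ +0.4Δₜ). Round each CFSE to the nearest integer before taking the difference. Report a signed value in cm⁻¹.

-3905

Octahedral (high-spin): t₂g² eg⁰, CFSE = 2(−0.4) + 0(+0.6) = -0.8Δo = -0.8 × 14645 = -11716 cm⁻¹.
In a tetrahedral site the filling is e² t₂⁰: CFSE(tet) = -1.2Δₜ = -1.2 × (4/9)(14645) = -7811 cm⁻¹.
OSPE = CFSE(oct) − CFSE(tet) = -11716 − (-7811) = -3905 cm⁻¹.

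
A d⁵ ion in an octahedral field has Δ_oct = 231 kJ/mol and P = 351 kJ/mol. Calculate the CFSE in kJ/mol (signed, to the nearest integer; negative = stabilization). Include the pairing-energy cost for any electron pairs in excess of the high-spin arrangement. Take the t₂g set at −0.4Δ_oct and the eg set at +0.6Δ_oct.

Since Δ_oct = 231 kJ/mol < P = 351 kJ/mol, the complex adopts the high-spin configuration.
Filling d⁵ accordingly: t₂g³ eg².
Orbital CFSE = 0.0Δ_oct = 0.0 × 231 = 0 kJ/mol.
High-spin has no excess pairs, so no pairing correction applies.

0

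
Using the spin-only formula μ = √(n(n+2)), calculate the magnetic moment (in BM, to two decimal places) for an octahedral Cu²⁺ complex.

Group 11 minus oxidation state +2 gives a d⁹ configuration for Cu²⁺.
Configuration: t₂g⁶ eg³ → 1 unpaired electron.
μ(spin-only) = √[1(1+2)] = √3 ≈ 1.73 BM.

1.73 BM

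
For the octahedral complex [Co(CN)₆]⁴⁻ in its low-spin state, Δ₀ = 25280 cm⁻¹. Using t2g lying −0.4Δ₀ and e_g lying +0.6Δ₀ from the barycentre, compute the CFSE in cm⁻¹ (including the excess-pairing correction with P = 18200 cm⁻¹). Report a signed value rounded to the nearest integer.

-27304

Each CN⁻ contributes -1; 6 × (-1) = -6. With overall charge -4, Co is in the +2 oxidation state.
Co sits in group 9; removing 2 electrons leaves Co²⁺ with 9 − 2 = 7 d electrons.
Electron filling gives t2g^6 e_g^1.
CFSE(orbital) = 6×(-0.4Δ₀) + 1×(0.6Δ₀) = -1.8Δ₀; with Δ₀ = 25280 cm⁻¹ that is -45504 cm⁻¹.
Relative to high-spin t2g^5 e_g^2 (2 paired), the low-spin configuration has 1 additional pair, contributing +1 × 18200 = +18200 cm⁻¹.
Overall CFSE = -45504 + 18200 = -27304 cm⁻¹.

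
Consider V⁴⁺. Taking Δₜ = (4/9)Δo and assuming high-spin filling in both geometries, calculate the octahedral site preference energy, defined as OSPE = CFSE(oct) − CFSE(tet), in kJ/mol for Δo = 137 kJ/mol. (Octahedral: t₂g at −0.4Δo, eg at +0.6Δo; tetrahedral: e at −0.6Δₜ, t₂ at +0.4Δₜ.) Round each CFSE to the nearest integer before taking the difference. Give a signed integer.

-18

V sits in group 5; removing 4 electrons leaves V⁴⁺ with 5 − 4 = 1 d electrons.
Octahedral (high-spin): t₂g¹ eg⁰, CFSE = 1(−0.4) + 0(+0.6) = -0.4Δo = -0.4 × 137 = -55 kJ/mol.
Tetrahedral e¹ t₂⁰ gives -0.6Δₜ = -0.6 × (4/9) × 137 = -37 kJ/mol.
OSPE = CFSE(oct) − CFSE(tet) = -55 − (-37) = -18 kJ/mol.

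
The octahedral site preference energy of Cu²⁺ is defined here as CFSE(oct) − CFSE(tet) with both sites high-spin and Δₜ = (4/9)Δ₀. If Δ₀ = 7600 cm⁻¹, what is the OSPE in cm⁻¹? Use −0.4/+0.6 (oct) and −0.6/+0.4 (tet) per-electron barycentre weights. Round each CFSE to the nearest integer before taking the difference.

Cu²⁺: group 11, so d-count = 11 − 2 = 9.
Octahedral high-spin t₂g⁶ eg³: CFSE = -0.6 × 7600 = -4560 cm⁻¹.
In a tetrahedral site the filling is e⁴ t₂⁵: CFSE(tet) = -0.4Δₜ = -0.4 × (4/9)(7600) = -1351 cm⁻¹.
OSPE = CFSE(oct) − CFSE(tet) = -4560 − (-1351) = -3209 cm⁻¹.

-3209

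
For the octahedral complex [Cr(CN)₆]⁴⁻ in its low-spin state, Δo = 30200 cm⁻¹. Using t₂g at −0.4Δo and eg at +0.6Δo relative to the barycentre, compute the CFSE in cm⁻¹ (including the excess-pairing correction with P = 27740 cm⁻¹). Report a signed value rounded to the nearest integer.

Each CN⁻ contributes -1; 6 × (-1) = -6. With overall charge -4, Cr is in the +2 oxidation state.
Group 6 minus oxidation state +2 gives a d⁴ configuration for Cr²⁺.
Electron filling gives t₂g⁴ eg⁰.
The orbital stabilization is -1.6Δo = -1.6 × 30200 = -48320 cm⁻¹.
Relative to high-spin t₂g³ eg¹ (0 paired), the low-spin configuration has 1 additional pair, contributing +1 × 27740 = +27740 cm⁻¹.
Net CFSE = -48320 + 27740 = -20580 cm⁻¹.

-20580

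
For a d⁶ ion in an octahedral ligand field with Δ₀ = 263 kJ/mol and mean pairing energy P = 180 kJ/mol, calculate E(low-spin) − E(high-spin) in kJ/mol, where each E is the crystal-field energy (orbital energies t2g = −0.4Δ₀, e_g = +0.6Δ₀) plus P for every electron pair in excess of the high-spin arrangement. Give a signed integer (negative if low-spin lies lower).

High-spin: t2g^4 e_g^2, CFSE = -0.4Δ₀ = -105 kJ/mol.
Low-spin t2g^6 e_g^0 gives -2.4Δ₀ = -631 kJ/mol, but forming 2 extra pairs costs 2P = 360 kJ/mol, so E(LS) = -631 + 360 = -271 kJ/mol.
Thus E(LS) − E(HS) = -166 kJ/mol.

-166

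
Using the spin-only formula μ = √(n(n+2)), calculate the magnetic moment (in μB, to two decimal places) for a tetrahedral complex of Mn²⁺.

Mn is in group 7, so Mn²⁺ is d⁵ (7 − 2 = 5).
Tetrahedral fields are weak (Δₜ ≈ 4/9 Δₒ), so electrons fill high-spin.
Configuration: e² t₂³ → 5 unpaired electrons.
μ(spin-only) = √[5(5+2)] = √35 ≈ 5.92 μB.

5.92 μB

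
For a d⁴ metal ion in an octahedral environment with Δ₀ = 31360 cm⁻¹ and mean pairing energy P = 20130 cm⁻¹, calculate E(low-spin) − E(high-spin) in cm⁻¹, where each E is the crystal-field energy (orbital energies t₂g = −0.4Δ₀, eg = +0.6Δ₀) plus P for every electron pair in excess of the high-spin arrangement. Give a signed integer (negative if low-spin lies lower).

-11230

In the high-spin limit (t₂g³ eg¹) the orbital term is -0.6Δ₀ = -18816 cm⁻¹, with no excess pairing.
For low-spin the configuration is t₂g⁴ eg⁰: orbital energy -1.6 × 31360 = -50176 cm⁻¹, and 1 additional pair relative to high-spin adds 20130 cm⁻¹, giving -30046 cm⁻¹.
E(LS) − E(HS) = -30046 − (-18816) = -11230 cm⁻¹.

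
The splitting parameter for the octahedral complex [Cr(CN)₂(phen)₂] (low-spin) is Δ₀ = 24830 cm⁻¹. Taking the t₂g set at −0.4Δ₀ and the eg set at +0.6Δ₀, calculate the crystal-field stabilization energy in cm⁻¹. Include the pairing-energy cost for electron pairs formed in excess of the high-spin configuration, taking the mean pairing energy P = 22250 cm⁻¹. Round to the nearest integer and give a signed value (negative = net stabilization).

Ligand charges: 2×(-1) from CN⁻ and 2×(+0) from phen sum to -2; with overall charge +0, Cr is +2.
Group 6 minus oxidation state +2 gives a d⁴ configuration for Cr²⁺.
The d⁴ electrons fill as t₂g⁴ eg⁰.
CFSE(orbital) = 4×(-0.4Δ₀) + 0×(0.6Δ₀) = -1.6Δ₀; with Δ₀ = 24830 cm⁻¹ that is -39728 cm⁻¹.
Relative to high-spin t₂g³ eg¹ (0 paired), the low-spin configuration has 1 additional pair, contributing +1 × 22250 = +22250 cm⁻¹.
Net CFSE = -39728 + 22250 = -17478 cm⁻¹.

-17478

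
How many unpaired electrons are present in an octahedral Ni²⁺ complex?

Group 10 minus oxidation state +2 gives a d⁸ configuration for Ni²⁺.
Configuration: t₂g⁶ eg², giving 2 unpaired electrons.

2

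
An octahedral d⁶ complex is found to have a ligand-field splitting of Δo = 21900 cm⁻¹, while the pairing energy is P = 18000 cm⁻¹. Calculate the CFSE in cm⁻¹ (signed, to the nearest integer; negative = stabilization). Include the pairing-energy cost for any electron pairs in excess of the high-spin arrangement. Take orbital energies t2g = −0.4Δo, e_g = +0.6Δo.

-16560

Here Δo > P (21900 > 18000), so the low-spin state is favoured.
Configuration: t2g^6 e_g^0.
Orbital CFSE = -2.4Δo = -2.4 × 21900 = -52560 cm⁻¹.
Excess pairs vs high-spin: 3 − 1 = 2; pairing cost = +36000 cm⁻¹.
Net CFSE = -52560 + 36000 = -16560 cm⁻¹.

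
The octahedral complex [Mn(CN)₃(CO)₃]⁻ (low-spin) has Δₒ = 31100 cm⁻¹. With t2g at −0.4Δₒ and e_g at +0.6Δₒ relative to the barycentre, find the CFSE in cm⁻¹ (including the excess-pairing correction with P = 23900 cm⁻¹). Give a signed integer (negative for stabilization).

Ligand charges: 3×(-1) from CN⁻ and 3×(+0) from CO sum to -3; with overall charge -1, Mn is +2.
Group 7 minus oxidation state +2 gives a d⁵ configuration for Mn²⁺.
Electron filling gives t2g^5 e_g^0.
The orbital stabilization is -2.0Δₒ = -2.0 × 31100 = -62200 cm⁻¹.
Pairing penalty: 2 pairs vs 0 in the high-spin reference → 2 extra × P = 47800 cm⁻¹.
Overall CFSE = -62200 + 47800 = -14400 cm⁻¹.

-14400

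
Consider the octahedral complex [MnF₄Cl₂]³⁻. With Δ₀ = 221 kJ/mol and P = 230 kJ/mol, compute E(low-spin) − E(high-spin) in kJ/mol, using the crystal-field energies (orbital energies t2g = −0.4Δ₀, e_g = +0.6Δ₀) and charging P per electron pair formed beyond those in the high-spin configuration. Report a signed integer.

9

Ligand charges: 4×(-1) from F⁻ and 2×(-1) from Cl⁻ sum to -6; with overall charge -3, Mn is +3.
Group 7 minus oxidation state +3 gives a d⁴ configuration for Mn³⁺.
High-spin d⁴ fills as t2g^3 e_g^1 with CFSE 3(−0.4) + 1(+0.6) = -0.6Δ₀ = -133 kJ/mol.
For low-spin the configuration is t2g^4 e_g^0: orbital energy -1.6 × 221 = -354 kJ/mol, and 1 additional pair relative to high-spin adds 230 kJ/mol, giving -124 kJ/mol.
E(LS) − E(HS) = -124 − (-133) = 9 kJ/mol.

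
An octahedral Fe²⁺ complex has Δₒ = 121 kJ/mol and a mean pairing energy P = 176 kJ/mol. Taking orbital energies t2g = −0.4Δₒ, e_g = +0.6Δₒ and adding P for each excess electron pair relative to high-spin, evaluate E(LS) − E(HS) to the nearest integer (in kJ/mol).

Group 8 minus oxidation state +2 gives a d⁶ configuration for Fe²⁺.
In the high-spin limit (t2g^4 e_g^2) the orbital term is -0.4Δₒ = -48 kJ/mol, with no excess pairing.
Low-spin t2g^6 e_g^0 gives -2.4Δₒ = -290 kJ/mol, but forming 2 extra pairs costs 2P = 352 kJ/mol, so E(LS) = -290 + 352 = 62 kJ/mol.
Thus E(LS) − E(HS) = 110 kJ/mol.

110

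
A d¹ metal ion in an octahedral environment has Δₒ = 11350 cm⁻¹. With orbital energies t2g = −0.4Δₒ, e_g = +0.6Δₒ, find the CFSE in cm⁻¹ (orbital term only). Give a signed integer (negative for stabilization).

-4540

For octahedral d¹ the high- and low-spin configurations coincide.
Configuration: t2g^1 e_g^0.
The orbital stabilization is -0.4Δₒ = -0.4 × 11350 = -4540 cm⁻¹.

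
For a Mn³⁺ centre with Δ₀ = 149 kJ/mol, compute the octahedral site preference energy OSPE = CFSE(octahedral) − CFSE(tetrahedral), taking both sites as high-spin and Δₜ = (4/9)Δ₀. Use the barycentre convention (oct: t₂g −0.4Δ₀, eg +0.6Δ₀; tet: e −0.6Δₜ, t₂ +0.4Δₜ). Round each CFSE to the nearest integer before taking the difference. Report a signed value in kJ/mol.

Group 7 minus oxidation state +3 gives a d⁴ configuration for Mn³⁺.
In an octahedral site d⁴ (HS) is t₂g³ eg¹, giving CFSE(oct) = -0.6Δ₀ = -89 kJ/mol.
Tetrahedral: e² t₂², CFSE = 2(−0.6) + 2(+0.4) = -0.4Δₜ = -0.4 × (4/9) × 149 = -26 kJ/mol.
Subtracting, OSPE = -89 − (-26) = -63 kJ/mol.

-63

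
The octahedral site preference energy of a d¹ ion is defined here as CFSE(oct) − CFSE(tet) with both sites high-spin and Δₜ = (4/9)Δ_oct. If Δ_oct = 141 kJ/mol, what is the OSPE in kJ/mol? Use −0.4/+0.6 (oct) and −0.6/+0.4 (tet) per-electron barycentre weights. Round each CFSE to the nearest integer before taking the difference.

In an octahedral site d¹ (HS) is t₂g¹ eg⁰, giving CFSE(oct) = -0.4Δ_oct = -56 kJ/mol.
In a tetrahedral site the filling is e¹ t₂⁰: CFSE(tet) = -0.6Δₜ = -0.6 × (4/9)(141) = -38 kJ/mol.
OSPE = CFSE(oct) − CFSE(tet) = -56 − (-38) = -18 kJ/mol.

-18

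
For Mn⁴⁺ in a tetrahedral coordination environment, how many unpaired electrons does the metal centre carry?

3

Mn⁴⁺: group 7, so d-count = 7 − 4 = 3.
Tetrahedral fields are weak (Δₜ ≈ 4/9 Δₒ), so electrons fill high-spin.
Configuration: e^2 t2^1, giving 3 unpaired electrons.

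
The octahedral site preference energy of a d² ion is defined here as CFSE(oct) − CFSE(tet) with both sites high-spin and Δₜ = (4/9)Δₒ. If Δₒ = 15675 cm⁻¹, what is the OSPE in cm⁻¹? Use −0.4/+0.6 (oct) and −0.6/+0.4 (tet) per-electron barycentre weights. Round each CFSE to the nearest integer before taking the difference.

-4180

In an octahedral site d² (HS) is t₂g² eg⁰, giving CFSE(oct) = -0.8Δₒ = -12540 cm⁻¹.
In a tetrahedral site the filling is e² t₂⁰: CFSE(tet) = -1.2Δₜ = -1.2 × (4/9)(15675) = -8360 cm⁻¹.
OSPE = CFSE(oct) − CFSE(tet) = -12540 − (-8360) = -4180 cm⁻¹.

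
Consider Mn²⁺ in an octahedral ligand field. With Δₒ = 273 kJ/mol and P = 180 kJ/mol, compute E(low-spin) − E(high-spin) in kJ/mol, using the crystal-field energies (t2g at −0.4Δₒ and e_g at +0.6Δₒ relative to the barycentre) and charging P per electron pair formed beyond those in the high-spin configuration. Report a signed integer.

Mn sits in group 7; removing 2 electrons leaves Mn²⁺ with 7 − 2 = 5 d electrons.
High-spin d⁵ fills as t2g^3 e_g^2 with CFSE 3(−0.4) + 2(+0.6) = 0.0Δₒ = 0 kJ/mol.
Low-spin t2g^5 e_g^0 gives -2.0Δₒ = -546 kJ/mol, but forming 2 extra pairs costs 2P = 360 kJ/mol, so E(LS) = -546 + 360 = -186 kJ/mol.
E(LS) − E(HS) = -186 − (0) = -186 kJ/mol.

-186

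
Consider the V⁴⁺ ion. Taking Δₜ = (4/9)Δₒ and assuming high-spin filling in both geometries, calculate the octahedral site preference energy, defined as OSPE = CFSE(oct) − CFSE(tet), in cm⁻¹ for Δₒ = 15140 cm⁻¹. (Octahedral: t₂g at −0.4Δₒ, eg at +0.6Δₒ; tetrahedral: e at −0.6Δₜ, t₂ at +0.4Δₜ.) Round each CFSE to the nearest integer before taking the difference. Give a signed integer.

-2019

Group 5 minus oxidation state +4 gives a d¹ configuration for V⁴⁺.
In an octahedral site d¹ (HS) is t2g^1 e_g^0, giving CFSE(oct) = -0.4Δₒ = -6056 cm⁻¹.
Tetrahedral e^1 t2^0 gives -0.6Δₜ = -0.6 × (4/9) × 15140 = -4037 cm⁻¹.
OSPE = -6056 − (-4037) = -2019 cm⁻¹.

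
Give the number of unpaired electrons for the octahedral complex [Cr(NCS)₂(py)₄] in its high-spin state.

Ligand charges: 2×(-1) from NCS⁻ and 4×(+0) from py sum to -2; with overall charge +0, Cr is +2.
Cr sits in group 6; removing 2 electrons leaves Cr²⁺ with 6 − 2 = 4 d electrons.
Configuration: t₂g³ eg¹, giving 4 unpaired electrons.

4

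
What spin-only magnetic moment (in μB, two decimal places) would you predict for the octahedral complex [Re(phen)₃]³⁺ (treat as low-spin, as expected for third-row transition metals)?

phen is neutral, so the +3 overall charge sits on Re: oxidation state +3.
Re sits in group 7; removing 3 electrons leaves Re³⁺ with 7 − 3 = 4 d electrons.
Configuration: t₂g⁴ eg⁰ → 2 unpaired electrons.
μ(spin-only) = √[2(2+2)] = √8 ≈ 2.83 μB.

2.83 μB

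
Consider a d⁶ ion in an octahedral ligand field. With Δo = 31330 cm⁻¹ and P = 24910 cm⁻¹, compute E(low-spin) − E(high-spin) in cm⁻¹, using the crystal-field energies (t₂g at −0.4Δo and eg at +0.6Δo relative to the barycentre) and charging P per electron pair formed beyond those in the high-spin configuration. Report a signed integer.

-12840

High-spin: t₂g⁴ eg², CFSE = -0.4Δo = -12532 cm⁻¹.
Low-spin t₂g⁶ eg⁰ gives -2.4Δo = -75192 cm⁻¹, but forming 2 extra pairs costs 2P = 49820 cm⁻¹, so E(LS) = -75192 + 49820 = -25372 cm⁻¹.
The difference is -25372 − (-12532) = -12840 cm⁻¹, so low-spin lies lower.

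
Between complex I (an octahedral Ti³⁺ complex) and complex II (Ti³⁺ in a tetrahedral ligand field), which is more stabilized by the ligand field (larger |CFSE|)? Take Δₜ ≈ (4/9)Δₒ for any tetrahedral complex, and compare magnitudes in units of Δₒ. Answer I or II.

I: Ti³⁺: group 4, so d-count = 4 − 3 = 1; t₂g¹ eg⁰, CFSE = -0.4Δₒ.
II: Ti is in group 4, so Ti³⁺ is d¹ (4 − 3 = 1); Tetrahedral splitting is small, so the complex is high-spin; e^1 t2^0, CFSE = -0.6Δₜ ≈ -0.27Δₒ.
So I has the larger |CFSE|.

I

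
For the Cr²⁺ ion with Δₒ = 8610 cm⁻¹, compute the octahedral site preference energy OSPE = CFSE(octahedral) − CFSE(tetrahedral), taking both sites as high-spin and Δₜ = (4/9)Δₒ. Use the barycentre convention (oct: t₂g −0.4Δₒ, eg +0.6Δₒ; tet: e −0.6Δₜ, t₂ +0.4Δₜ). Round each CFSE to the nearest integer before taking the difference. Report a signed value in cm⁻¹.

-3635

Cr sits in group 6; removing 2 electrons leaves Cr²⁺ with 6 − 2 = 4 d electrons.
In an octahedral site d⁴ (HS) is t2g^3 e_g^1, giving CFSE(oct) = -0.6Δₒ = -5166 cm⁻¹.
In a tetrahedral site the filling is e^2 t2^2: CFSE(tet) = -0.4Δₜ = -0.4 × (4/9)(8610) = -1531 cm⁻¹.
Subtracting, OSPE = -5166 − (-1531) = -3635 cm⁻¹.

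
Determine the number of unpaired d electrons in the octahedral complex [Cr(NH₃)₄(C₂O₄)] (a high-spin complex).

4

Ligand charges: 4×(+0) from NH₃ and 1×(-2) from C₂O₄²⁻ sum to -2; with overall charge +0, Cr is +2.
Cr²⁺: group 6, so d-count = 6 − 2 = 4.
Configuration: t₂g³ eg¹, giving 4 unpaired electrons.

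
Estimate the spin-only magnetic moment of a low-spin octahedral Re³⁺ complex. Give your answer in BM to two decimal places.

Group 7 minus oxidation state +3 gives a d⁴ configuration for Re³⁺.
Configuration: t₂g⁴ eg⁰ → 2 unpaired electrons.
μ(spin-only) = √[2(2+2)] = √8 ≈ 2.83 BM.

2.83 BM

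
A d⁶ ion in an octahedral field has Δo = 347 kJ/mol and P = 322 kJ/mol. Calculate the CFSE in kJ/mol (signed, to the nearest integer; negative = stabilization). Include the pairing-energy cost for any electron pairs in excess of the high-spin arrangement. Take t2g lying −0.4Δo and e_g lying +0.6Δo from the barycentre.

Since Δo = 347 kJ/mol > P = 322 kJ/mol, the complex adopts the low-spin configuration.
Filling d⁶ accordingly: t2g^6 e_g^0.
Orbital CFSE = -2.4Δo = -2.4 × 347 = -833 kJ/mol.
Excess pairs vs high-spin: 3 − 1 = 2; pairing cost = +644 kJ/mol.
Net CFSE = -833 + 644 = -189 kJ/mol.

-189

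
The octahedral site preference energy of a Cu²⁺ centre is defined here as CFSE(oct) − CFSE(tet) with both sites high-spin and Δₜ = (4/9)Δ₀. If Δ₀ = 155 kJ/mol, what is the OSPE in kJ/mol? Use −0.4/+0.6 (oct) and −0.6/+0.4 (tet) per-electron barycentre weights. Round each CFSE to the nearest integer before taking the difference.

Cu sits in group 11; removing 2 electrons leaves Cu²⁺ with 11 − 2 = 9 d electrons.
Octahedral high-spin t₂g⁶ eg³: CFSE = -0.6 × 155 = -93 kJ/mol.
In a tetrahedral site the filling is e⁴ t₂⁵: CFSE(tet) = -0.4Δₜ = -0.4 × (4/9)(155) = -28 kJ/mol.
OSPE = -93 − (-28) = -65 kJ/mol.

-65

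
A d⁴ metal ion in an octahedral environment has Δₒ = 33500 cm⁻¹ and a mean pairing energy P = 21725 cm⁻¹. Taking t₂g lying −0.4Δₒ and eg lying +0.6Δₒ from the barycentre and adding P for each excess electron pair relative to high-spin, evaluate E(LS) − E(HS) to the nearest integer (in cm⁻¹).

-11775

High-spin: t₂g³ eg¹, CFSE = -0.6Δₒ = -20100 cm⁻¹.
Low-spin t₂g⁴ eg⁰ gives -1.6Δₒ = -53600 cm⁻¹, but forming 1 extra pair costs 1P = 21725 cm⁻¹, so E(LS) = -53600 + 21725 = -31875 cm⁻¹.
The difference is -31875 − (-20100) = -11775 cm⁻¹, so low-spin lies lower.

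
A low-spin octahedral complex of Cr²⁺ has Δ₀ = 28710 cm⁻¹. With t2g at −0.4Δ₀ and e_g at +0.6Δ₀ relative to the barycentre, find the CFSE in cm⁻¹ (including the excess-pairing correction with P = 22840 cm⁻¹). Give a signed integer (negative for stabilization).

-23096

Cr is in group 6, so Cr²⁺ is d⁴ (6 − 2 = 4).
Configuration: t2g^4 e_g^0.
Orbital CFSE = 4(-0.4) + 0(0.6) = -1.6Δ₀ = -1.6 × 28710 = -45936 cm⁻¹.
High-spin d⁴ would be t2g^3 e_g^1 with 0 pairs; low-spin has 1, so 1 excess pair costs +1P = +22840 cm⁻¹.
Combining: -45936 + 22840 = -23096 cm⁻¹.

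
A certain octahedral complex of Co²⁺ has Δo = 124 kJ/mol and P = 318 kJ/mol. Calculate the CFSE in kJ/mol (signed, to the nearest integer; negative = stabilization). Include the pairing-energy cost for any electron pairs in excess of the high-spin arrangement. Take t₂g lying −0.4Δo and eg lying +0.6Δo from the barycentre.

-99

Co is in group 9, so Co²⁺ is d⁷ (9 − 2 = 7).
Since Δo = 124 kJ/mol < P = 318 kJ/mol, the complex adopts the high-spin configuration.
Configuration: t₂g⁵ eg².
Orbital CFSE = -0.8Δo = -0.8 × 124 = -99 kJ/mol.
High-spin has no excess pairs, so no pairing correction applies.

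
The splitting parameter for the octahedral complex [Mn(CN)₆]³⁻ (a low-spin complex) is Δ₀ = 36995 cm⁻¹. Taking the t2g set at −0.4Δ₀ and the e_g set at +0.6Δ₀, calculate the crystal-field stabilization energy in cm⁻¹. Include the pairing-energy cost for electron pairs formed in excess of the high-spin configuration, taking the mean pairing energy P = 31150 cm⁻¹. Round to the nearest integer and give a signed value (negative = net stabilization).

Each CN⁻ contributes -1; 6 × (-1) = -6. With overall charge -3, Mn is in the +3 oxidation state.
Mn sits in group 7; removing 3 electrons leaves Mn³⁺ with 7 − 3 = 4 d electrons.
Configuration: t2g^4 e_g^0.
Orbital CFSE = 4(-0.4) + 0(0.6) = -1.6Δ₀ = -1.6 × 36995 = -59192 cm⁻¹.
High-spin d⁴ would be t2g^3 e_g^1 with 0 pairs; low-spin has 1, so 1 excess pair costs +1P = +31150 cm⁻¹.
Overall CFSE = -59192 + 31150 = -28042 cm⁻¹.

-28042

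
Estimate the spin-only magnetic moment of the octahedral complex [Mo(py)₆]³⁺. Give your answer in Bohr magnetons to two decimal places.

3.87 Bohr magnetons

py is neutral, so the +3 overall charge sits on Mo: oxidation state +3.
Mo is in group 6, so Mo³⁺ is d³ (6 − 3 = 3).
For octahedral d³ the high- and low-spin configurations coincide.
Configuration: t2g^3 e_g^0 → 3 unpaired electrons.
μ(spin-only) = √[3(3+2)] = √15 ≈ 3.87 Bohr magnetons.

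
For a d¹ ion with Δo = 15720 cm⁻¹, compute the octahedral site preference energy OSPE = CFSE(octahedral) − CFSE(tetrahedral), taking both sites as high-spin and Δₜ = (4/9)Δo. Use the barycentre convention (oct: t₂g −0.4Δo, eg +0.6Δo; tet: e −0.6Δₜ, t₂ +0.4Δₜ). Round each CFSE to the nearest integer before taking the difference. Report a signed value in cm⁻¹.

-2096

Octahedral high-spin t₂g¹ eg⁰: CFSE = -0.4 × 15720 = -6288 cm⁻¹.
Tetrahedral: e¹ t₂⁰, CFSE = 1(−0.6) + 0(+0.4) = -0.6Δₜ = -0.6 × (4/9) × 15720 = -4192 cm⁻¹.
Subtracting, OSPE = -6288 − (-4192) = -2096 cm⁻¹.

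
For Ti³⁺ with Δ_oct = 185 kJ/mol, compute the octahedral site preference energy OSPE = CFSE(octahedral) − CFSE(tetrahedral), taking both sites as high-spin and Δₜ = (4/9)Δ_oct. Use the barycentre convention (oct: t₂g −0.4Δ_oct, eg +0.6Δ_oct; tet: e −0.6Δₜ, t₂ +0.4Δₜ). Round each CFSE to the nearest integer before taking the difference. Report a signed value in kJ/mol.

-25

Ti is in group 4, so Ti³⁺ is d¹ (4 − 3 = 1).
Octahedral (high-spin): t₂g¹ eg⁰, CFSE = 1(−0.4) + 0(+0.6) = -0.4Δ_oct = -0.4 × 185 = -74 kJ/mol.
Tetrahedral: e¹ t₂⁰, CFSE = 1(−0.6) + 0(+0.4) = -0.6Δₜ = -0.6 × (4/9) × 185 = -49 kJ/mol.
OSPE = -74 − (-49) = -25 kJ/mol.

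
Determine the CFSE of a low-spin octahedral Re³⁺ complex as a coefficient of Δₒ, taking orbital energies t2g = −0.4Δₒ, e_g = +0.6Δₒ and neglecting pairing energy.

-1.6 Δₒ

Re sits in group 7; removing 3 electrons leaves Re³⁺ with 7 − 3 = 4 d electrons.
Configuration: t2g^4 e_g^0.
CFSE = 4(-0.4Δₒ) + 0(0.6Δₒ) = -1.6Δₒ + 0.0Δₒ = -1.6Δₒ.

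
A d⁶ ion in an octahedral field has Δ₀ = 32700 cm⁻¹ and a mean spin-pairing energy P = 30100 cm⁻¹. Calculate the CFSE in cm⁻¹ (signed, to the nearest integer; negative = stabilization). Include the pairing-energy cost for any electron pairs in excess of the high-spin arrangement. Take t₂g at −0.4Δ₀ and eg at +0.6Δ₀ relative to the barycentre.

-18280

Δ₀ > P, so pairing is preferred: the ground state is low-spin.
Filling d⁶ accordingly: t₂g⁶ eg⁰.
Orbital CFSE = -2.4Δ₀ = -2.4 × 32700 = -78480 cm⁻¹.
Excess pairs vs high-spin: 3 − 1 = 2; pairing cost = +60200 cm⁻¹.
Net CFSE = -78480 + 60200 = -18280 cm⁻¹.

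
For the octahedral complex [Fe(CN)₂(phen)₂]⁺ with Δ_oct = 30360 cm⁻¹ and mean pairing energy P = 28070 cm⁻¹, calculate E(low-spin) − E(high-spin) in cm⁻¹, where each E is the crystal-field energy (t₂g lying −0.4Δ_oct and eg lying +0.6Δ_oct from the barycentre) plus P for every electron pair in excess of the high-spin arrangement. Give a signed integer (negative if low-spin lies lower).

-4580

Ligand charges: 2×(-1) from CN⁻ and 2×(+0) from phen sum to -2; with overall charge +1, Fe is +3.
Fe³⁺: group 8, so d-count = 8 − 3 = 5.
In the high-spin limit (t₂g³ eg²) the orbital term is 0.0Δ_oct = 0 cm⁻¹, with no excess pairing.
For low-spin the configuration is t₂g⁵ eg⁰: orbital energy -2.0 × 30360 = -60720 cm⁻¹, and 2 additional pairs relative to high-spin add 56140 cm⁻¹, giving -4580 cm⁻¹.
Thus E(LS) − E(HS) = -4580 cm⁻¹.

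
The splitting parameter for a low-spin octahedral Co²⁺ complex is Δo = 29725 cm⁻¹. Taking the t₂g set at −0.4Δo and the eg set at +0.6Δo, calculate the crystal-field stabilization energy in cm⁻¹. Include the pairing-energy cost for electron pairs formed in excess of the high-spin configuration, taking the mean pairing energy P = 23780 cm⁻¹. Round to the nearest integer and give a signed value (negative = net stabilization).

-29725

Co is in group 9, so Co²⁺ is d⁷ (9 − 2 = 7).
The d⁷ electrons fill as t₂g⁶ eg¹.
The orbital stabilization is -1.8Δo = -1.8 × 29725 = -53505 cm⁻¹.
High-spin d⁷ would be t₂g⁵ eg² with 2 pairs; low-spin has 3, so 1 excess pair costs +1P = +23780 cm⁻¹.
Overall CFSE = -53505 + 23780 = -29725 cm⁻¹.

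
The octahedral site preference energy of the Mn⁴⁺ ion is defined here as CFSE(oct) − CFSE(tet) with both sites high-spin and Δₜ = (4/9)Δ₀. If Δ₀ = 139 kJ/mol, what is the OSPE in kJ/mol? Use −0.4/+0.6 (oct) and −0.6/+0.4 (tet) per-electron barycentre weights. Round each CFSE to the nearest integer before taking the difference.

Mn sits in group 7; removing 4 electrons leaves Mn⁴⁺ with 7 − 4 = 3 d electrons.
Octahedral (high-spin): t2g^3 e_g^0, CFSE = 3(−0.4) + 0(+0.6) = -1.2Δ₀ = -1.2 × 139 = -167 kJ/mol.
In a tetrahedral site the filling is e^2 t2^1: CFSE(tet) = -0.8Δₜ = -0.8 × (4/9)(139) = -49 kJ/mol.
OSPE = -167 − (-49) = -118 kJ/mol.

-118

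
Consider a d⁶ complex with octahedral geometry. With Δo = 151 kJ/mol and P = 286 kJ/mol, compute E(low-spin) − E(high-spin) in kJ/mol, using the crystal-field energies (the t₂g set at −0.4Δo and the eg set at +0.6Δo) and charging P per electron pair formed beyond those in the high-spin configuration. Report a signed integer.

270

High-spin d⁶ fills as t₂g⁴ eg² with CFSE 4(−0.4) + 2(+0.6) = -0.4Δo = -60 kJ/mol.
Low-spin: t₂g⁶ eg⁰, orbital CFSE = -2.4Δo = -362 kJ/mol; plus 2 excess pairs × P = +572 kJ/mol; total 210 kJ/mol.
E(LS) − E(HS) = 210 − (-60) = 270 kJ/mol.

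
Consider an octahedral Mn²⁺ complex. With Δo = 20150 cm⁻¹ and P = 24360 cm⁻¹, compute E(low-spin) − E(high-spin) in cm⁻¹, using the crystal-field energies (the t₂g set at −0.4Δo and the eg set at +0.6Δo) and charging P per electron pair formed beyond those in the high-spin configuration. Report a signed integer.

8420

Group 7 minus oxidation state +2 gives a d⁵ configuration for Mn²⁺.
In the high-spin limit (t₂g³ eg²) the orbital term is 0.0Δo = 0 cm⁻¹, with no excess pairing.
Low-spin t₂g⁵ eg⁰ gives -2.0Δo = -40300 cm⁻¹, but forming 2 extra pairs costs 2P = 48720 cm⁻¹, so E(LS) = -40300 + 48720 = 8420 cm⁻¹.
The difference is 8420 − (0) = 8420 cm⁻¹, so high-spin lies lower.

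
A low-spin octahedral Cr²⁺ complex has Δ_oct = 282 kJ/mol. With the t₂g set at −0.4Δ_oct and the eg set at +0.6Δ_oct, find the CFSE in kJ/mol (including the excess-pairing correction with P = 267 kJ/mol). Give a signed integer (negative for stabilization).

Cr is in group 6, so Cr²⁺ is d⁴ (6 − 2 = 4).
Electron filling gives t₂g⁴ eg⁰.
CFSE(orbital) = 4×(-0.4Δ_oct) + 0×(0.6Δ_oct) = -1.6Δ_oct; with Δ_oct = 282 kJ/mol that is -451 kJ/mol.
Relative to high-spin t₂g³ eg¹ (0 paired), the low-spin configuration has 1 additional pair, contributing +1 × 267 = +267 kJ/mol.
Overall CFSE = -451 + 267 = -184 kJ/mol.

-184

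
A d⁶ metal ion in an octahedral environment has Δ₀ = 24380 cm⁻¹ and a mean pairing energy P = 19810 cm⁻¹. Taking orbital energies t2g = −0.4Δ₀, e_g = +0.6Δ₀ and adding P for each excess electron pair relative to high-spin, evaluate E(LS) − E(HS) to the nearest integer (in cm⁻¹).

High-spin: t2g^4 e_g^2, CFSE = -0.4Δ₀ = -9752 cm⁻¹.
Low-spin: t2g^6 e_g^0, orbital CFSE = -2.4Δ₀ = -58512 cm⁻¹; plus 2 excess pairs × P = +39620 cm⁻¹; total -18892 cm⁻¹.
Thus E(LS) − E(HS) = -9140 cm⁻¹.

-9140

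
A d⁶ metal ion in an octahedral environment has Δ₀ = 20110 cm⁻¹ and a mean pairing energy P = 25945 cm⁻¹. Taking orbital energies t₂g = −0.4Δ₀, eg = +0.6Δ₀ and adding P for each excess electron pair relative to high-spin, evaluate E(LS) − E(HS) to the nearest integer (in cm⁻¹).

High-spin: t₂g⁴ eg², CFSE = -0.4Δ₀ = -8044 cm⁻¹.
For low-spin the configuration is t₂g⁶ eg⁰: orbital energy -2.4 × 20110 = -48264 cm⁻¹, and 2 additional pairs relative to high-spin add 51890 cm⁻¹, giving 3626 cm⁻¹.
E(LS) − E(HS) = 3626 − (-8044) = 11670 cm⁻¹.

11670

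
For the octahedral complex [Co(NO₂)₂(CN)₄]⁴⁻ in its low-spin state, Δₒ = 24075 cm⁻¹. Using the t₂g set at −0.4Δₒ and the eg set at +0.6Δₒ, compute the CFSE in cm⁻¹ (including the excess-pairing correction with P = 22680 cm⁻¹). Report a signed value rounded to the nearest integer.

Ligand charges: 2×(-1) from NO₂⁻ and 4×(-1) from CN⁻ sum to -6; with overall charge -4, Co is +2.
Co sits in group 9; removing 2 electrons leaves Co²⁺ with 9 − 2 = 7 d electrons.
The d⁷ electrons fill as t₂g⁶ eg¹.
The orbital stabilization is -1.8Δₒ = -1.8 × 24075 = -43335 cm⁻¹.
Relative to high-spin t₂g⁵ eg² (2 paired), the low-spin configuration has 1 additional pair, contributing +1 × 22680 = +22680 cm⁻¹.
Net CFSE = -43335 + 22680 = -20655 cm⁻¹.

-20655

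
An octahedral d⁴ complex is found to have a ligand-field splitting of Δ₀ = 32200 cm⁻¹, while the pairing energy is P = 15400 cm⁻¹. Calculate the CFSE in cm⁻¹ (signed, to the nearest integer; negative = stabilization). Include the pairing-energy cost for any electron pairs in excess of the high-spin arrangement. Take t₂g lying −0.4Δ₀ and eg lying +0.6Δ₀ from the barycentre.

-36120

Here Δ₀ > P (32200 > 15400), so the low-spin state is favoured.
That gives t₂g⁴ eg⁰.
Orbital CFSE = -1.6Δ₀ = -1.6 × 32200 = -51520 cm⁻¹.
Excess pairs vs high-spin: 1 − 0 = 1; pairing cost = +15400 cm⁻¹.
Net CFSE = -51520 + 15400 = -36120 cm⁻¹.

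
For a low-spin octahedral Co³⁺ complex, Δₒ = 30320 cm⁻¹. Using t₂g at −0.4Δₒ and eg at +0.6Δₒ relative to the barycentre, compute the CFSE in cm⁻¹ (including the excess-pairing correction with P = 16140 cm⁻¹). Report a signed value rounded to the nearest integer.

-40488

Co is in group 9, so Co³⁺ is d⁶ (9 − 3 = 6).
Configuration: t₂g⁶ eg⁰.
Orbital CFSE = 6(-0.4) + 0(0.6) = -2.4Δₒ = -2.4 × 30320 = -72768 cm⁻¹.
Relative to high-spin t₂g⁴ eg² (1 paired), the low-spin configuration has 2 additional pairs, contributing +2 × 16140 = +32280 cm⁻¹.
Combining: -72768 + 32280 = -40488 cm⁻¹.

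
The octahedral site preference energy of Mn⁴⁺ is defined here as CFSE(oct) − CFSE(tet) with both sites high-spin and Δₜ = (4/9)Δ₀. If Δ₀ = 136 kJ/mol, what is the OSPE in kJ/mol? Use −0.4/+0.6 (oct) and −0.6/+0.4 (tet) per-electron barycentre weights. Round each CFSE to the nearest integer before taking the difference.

Mn is in group 7, so Mn⁴⁺ is d³ (7 − 4 = 3).
Octahedral (high-spin): t₂g³ eg⁰, CFSE = 3(−0.4) + 0(+0.6) = -1.2Δ₀ = -1.2 × 136 = -163 kJ/mol.
In a tetrahedral site the filling is e² t₂¹: CFSE(tet) = -0.8Δₜ = -0.8 × (4/9)(136) = -48 kJ/mol.
Subtracting, OSPE = -163 − (-48) = -115 kJ/mol.

-115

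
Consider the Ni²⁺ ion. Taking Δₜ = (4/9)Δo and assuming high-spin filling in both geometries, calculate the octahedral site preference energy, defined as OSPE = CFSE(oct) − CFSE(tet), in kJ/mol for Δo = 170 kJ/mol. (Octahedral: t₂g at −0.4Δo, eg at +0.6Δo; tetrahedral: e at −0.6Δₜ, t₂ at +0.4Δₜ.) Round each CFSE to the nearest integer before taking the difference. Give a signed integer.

Group 10 minus oxidation state +2 gives a d⁸ configuration for Ni²⁺.
In an octahedral site d⁸ (HS) is t₂g⁶ eg², giving CFSE(oct) = -1.2Δo = -204 kJ/mol.
In a tetrahedral site the filling is e⁴ t₂⁴: CFSE(tet) = -0.8Δₜ = -0.8 × (4/9)(170) = -60 kJ/mol.
OSPE = CFSE(oct) − CFSE(tet) = -204 − (-60) = -144 kJ/mol.

-144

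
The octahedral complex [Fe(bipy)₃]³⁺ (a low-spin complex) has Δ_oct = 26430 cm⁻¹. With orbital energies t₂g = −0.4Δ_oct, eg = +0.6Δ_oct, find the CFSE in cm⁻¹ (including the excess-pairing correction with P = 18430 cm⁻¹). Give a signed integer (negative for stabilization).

bipy is neutral, so the +3 overall charge sits on Fe: oxidation state +3.
Fe³⁺: group 8, so d-count = 8 − 3 = 5.
The d⁵ electrons fill as t₂g⁵ eg⁰.
The orbital stabilization is -2.0Δ_oct = -2.0 × 26430 = -52860 cm⁻¹.
High-spin d⁵ would be t₂g³ eg² with 0 pairs; low-spin has 2, so 2 excess pairs cost +2P = +36860 cm⁻¹.
Net CFSE = -52860 + 36860 = -16000 cm⁻¹.

-16000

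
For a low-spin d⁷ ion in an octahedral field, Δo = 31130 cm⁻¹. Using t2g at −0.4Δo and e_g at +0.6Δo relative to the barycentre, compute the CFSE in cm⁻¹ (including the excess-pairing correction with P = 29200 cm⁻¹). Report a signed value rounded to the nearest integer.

-26834

Configuration: t2g^6 e_g^1.
The orbital stabilization is -1.8Δo = -1.8 × 31130 = -56034 cm⁻¹.
High-spin d⁷ would be t2g^5 e_g^2 with 2 pairs; low-spin has 3, so 1 excess pair costs +1P = +29200 cm⁻¹.
Combining: -56034 + 29200 = -26834 cm⁻¹.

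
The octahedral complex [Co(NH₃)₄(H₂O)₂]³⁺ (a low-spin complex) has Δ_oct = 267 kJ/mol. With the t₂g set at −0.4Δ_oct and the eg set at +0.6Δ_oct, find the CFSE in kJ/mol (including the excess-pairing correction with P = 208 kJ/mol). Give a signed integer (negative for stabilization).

Ligand charges: 4×(+0) from NH₃ and 2×(+0) from H₂O sum to +0; with overall charge +3, Co is +3.
Co³⁺: group 9, so d-count = 9 − 3 = 6.
Electron filling gives t₂g⁶ eg⁰.
CFSE(orbital) = 6×(-0.4Δ_oct) + 0×(0.6Δ_oct) = -2.4Δ_oct; with Δ_oct = 267 kJ/mol that is -641 kJ/mol.
Relative to high-spin t₂g⁴ eg² (1 paired), the low-spin configuration has 2 additional pairs, contributing +2 × 208 = +416 kJ/mol.
Overall CFSE = -641 + 416 = -225 kJ/mol.

-225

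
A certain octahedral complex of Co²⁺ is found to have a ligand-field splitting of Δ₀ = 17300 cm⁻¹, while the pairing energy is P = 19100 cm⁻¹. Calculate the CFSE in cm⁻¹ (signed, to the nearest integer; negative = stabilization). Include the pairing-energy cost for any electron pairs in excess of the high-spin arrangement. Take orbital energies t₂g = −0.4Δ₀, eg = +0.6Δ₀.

-13840

Co sits in group 9; removing 2 electrons leaves Co²⁺ with 9 − 2 = 7 d electrons.
Δ₀ < P, so pairing is avoided: the ground state is high-spin.
That gives t₂g⁵ eg².
Orbital CFSE = -0.8Δ₀ = -0.8 × 17300 = -13840 cm⁻¹.
High-spin has no excess pairs, so no pairing correction applies.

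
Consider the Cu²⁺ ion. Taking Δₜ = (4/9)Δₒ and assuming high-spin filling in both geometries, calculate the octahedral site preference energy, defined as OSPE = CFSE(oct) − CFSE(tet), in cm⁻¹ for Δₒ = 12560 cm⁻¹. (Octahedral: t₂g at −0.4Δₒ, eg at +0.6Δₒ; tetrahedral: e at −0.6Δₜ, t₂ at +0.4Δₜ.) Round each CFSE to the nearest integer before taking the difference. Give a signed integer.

-5303

Cu²⁺: group 11, so d-count = 11 − 2 = 9.
Octahedral high-spin t₂g⁶ eg³: CFSE = -0.6 × 12560 = -7536 cm⁻¹.
In a tetrahedral site the filling is e⁴ t₂⁵: CFSE(tet) = -0.4Δₜ = -0.4 × (4/9)(12560) = -2233 cm⁻¹.
OSPE = -7536 − (-2233) = -5303 cm⁻¹.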